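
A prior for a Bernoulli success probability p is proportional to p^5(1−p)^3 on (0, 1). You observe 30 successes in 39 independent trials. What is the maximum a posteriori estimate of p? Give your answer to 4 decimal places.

The prior density ∝ p^5(1−p)^3 is the kernel of Beta(6, 4).
Data: 30 successes in 39 trials. The binomial likelihood contributes p^30(1−p)^9, so the posterior is Beta(6+30, 4+9) = Beta(36, 13).
For Beta(a, b) with a, b > 1 the mode is (a−1)/(a+b−2) = 35/47 ≈ 0.7447.

p̂_MAP = 0.7447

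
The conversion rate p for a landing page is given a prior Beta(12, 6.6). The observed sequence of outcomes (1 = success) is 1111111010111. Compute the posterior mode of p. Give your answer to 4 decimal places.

p̂_MAP = 0.7432

Prior: Beta(12, 6.6).
Data: 11 successes in 13 trials (from the sequence). The binomial likelihood contributes p^11(1−p)^2, so the posterior is Beta(12+11, 6.6+2) = Beta(23, 8.6).
For Beta(a, b) with a, b > 1 the mode is (a−1)/(a+b−2) = 22/29.6 ≈ 0.7432.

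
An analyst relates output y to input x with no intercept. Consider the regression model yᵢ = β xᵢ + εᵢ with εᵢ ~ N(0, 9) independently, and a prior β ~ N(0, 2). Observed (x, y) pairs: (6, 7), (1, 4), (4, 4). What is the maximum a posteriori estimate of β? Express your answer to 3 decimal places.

log p(β | y) = −Σ(yᵢ − βxᵢ)²/(2·9) − β²/(2·2) + const.
Setting the derivative to zero: Σxᵢ(yᵢ − βxᵢ)/9 − β/2 = 0, so β = Σxᵢyᵢ / (Σxᵢ² + σ²/τ²).
Σxᵢyᵢ = 6·7 + 1·4 + 4·4 = 62; Σxᵢ² = 53; σ²/τ² = 4.5.
β̂_MAP = 62 / (53 + 4.5) = 62/57.5 ≈ 1.078.

β̂_MAP = 1.078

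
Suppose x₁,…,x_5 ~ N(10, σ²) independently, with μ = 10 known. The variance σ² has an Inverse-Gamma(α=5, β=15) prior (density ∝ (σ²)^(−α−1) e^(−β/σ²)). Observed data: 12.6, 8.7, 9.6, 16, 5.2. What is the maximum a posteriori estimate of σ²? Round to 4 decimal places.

Sum of squared deviations about the known mean: SS = (12.6−10)² + (8.7−10)² + (9.6−10)² + (16−10)² + (5.2−10)² = 67.65.
The Normal likelihood contributes (σ²)^(−n/2) exp(−SS/(2σ²)), so the posterior is Inverse-Gamma(α + n/2, β + SS/2) = Inverse-Gamma(7.5, 48.825).
The mode of Inverse-Gamma(a, b) is b/(a+1) = 48.825/8.5 ≈ 5.7441.

σ̂²_MAP = 5.7441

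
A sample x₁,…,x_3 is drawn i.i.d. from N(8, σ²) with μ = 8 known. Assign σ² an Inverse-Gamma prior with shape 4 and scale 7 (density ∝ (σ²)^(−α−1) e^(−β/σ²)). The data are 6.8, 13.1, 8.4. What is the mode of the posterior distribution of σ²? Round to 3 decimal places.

σ̂²_MAP = 3.201

Sum of squared deviations about the known mean: SS = (6.8−8)² + (13.1−8)² + (8.4−8)² = 27.61.
The Normal likelihood contributes (σ²)^(−n/2) exp(−SS/(2σ²)), so the posterior is Inverse-Gamma(α + n/2, β + SS/2) = Inverse-Gamma(5.5, 20.805).
The mode of Inverse-Gamma(a, b) is b/(a+1) = 20.805/6.5 ≈ 3.201.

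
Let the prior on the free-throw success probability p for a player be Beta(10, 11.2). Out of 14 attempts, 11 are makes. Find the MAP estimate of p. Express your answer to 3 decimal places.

p̂_MAP = 0.602

Prior: Beta(10, 11.2).
Data: 11 successes in 14 trials. The binomial likelihood contributes p^11(1−p)^3, so the posterior is Beta(10+11, 11.2+3) = Beta(21, 14.2).
For Beta(a, b) with a, b > 1 the mode is (a−1)/(a+b−2) = 20/33.2 ≈ 0.602.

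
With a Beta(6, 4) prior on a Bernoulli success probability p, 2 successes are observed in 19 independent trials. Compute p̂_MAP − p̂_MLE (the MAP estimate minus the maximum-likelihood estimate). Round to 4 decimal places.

Posterior is Beta(8, 21); MAP = (8−1)/(29−2) = 7/27 ≈ 0.25926.
MLE ignores the prior: p̂_MLE = k/n = 2/19 ≈ 0.10526.
Difference = 7/27 − 2/19 = 79/513 ≈ 0.1540.

MAP − MLE = 0.1540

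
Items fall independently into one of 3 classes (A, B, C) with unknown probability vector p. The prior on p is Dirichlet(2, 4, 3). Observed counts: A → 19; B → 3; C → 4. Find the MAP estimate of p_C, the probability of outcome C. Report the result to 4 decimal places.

MAP estimate of p_C = 0.1875

The posterior is Dirichlet(αᵢ + nᵢ) = Dirichlet(21, 7, 7).
For a Dirichlet(a₁,…,a_K) with all aᵢ > 1, the mode has j-th component (aⱼ − 1)/(Σaᵢ − K).
Here Σaᵢ = 35 and K = 3, so p_C = (7 − 1)/(35 − 3) = 6/32 ≈ 0.1875.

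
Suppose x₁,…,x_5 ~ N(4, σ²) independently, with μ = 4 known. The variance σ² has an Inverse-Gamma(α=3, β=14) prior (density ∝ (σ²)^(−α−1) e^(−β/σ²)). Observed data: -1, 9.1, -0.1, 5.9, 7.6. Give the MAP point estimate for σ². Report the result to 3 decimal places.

σ̂²_MAP = 8.645

Sum of squared deviations about the known mean: SS = (-1−4)² + (9.1−4)² + (-0.1−4)² + (5.9−4)² + (7.6−4)² = 84.39.
The Normal likelihood contributes (σ²)^(−n/2) exp(−SS/(2σ²)), so the posterior is Inverse-Gamma(α + n/2, β + SS/2) = Inverse-Gamma(5.5, 56.195).
The mode of Inverse-Gamma(a, b) is b/(a+1) = 56.195/6.5 ≈ 8.645.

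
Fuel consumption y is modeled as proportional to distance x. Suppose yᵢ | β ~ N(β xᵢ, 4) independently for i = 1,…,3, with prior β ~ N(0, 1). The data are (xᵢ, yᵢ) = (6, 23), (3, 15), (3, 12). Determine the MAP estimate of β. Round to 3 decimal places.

β̂_MAP = 3.776

log p(β | y) = −Σ(yᵢ − βxᵢ)²/(2·4) − β²/(2·1) + const.
Setting the derivative to zero: Σxᵢ(yᵢ − βxᵢ)/4 − β/1 = 0, so β = Σxᵢyᵢ / (Σxᵢ² + σ²/τ²).
Σxᵢyᵢ = 6·23 + 3·15 + 3·12 = 219; Σxᵢ² = 54; σ²/τ² = 4.
β̂_MAP = 219 / (54 + 4) = 219/58 ≈ 3.776.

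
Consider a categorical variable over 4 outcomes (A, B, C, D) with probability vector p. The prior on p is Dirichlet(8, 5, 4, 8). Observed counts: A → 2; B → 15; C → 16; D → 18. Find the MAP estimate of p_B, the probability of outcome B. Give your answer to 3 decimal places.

MAP estimate of p_B = 0.264

The posterior is Dirichlet(αᵢ + nᵢ) = Dirichlet(10, 20, 20, 26).
For a Dirichlet(a₁,…,a_K) with all aᵢ > 1, the mode has j-th component (aⱼ − 1)/(Σaᵢ − K).
Here Σaᵢ = 76 and K = 4, so p_B = (20 − 1)/(76 − 4) = 19/72 ≈ 0.264.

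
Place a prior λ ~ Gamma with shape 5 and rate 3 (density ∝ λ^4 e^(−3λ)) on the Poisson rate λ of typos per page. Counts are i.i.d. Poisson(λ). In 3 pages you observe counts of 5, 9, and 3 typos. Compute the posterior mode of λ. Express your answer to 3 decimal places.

Σxᵢ = 5+9+3 = 17, with n = 3.
Posterior ∝ λ^4e^(−3λ) · λ^17e^(−3λ) = λ^21e^(−6λ), i.e. Gamma(shape=22, rate=6).
The mode of a Gamma(a, b) with a ≥ 1 (shape–rate) is (a−1)/b = 21/6 ≈ 3.500.

λ̂_MAP = 3.500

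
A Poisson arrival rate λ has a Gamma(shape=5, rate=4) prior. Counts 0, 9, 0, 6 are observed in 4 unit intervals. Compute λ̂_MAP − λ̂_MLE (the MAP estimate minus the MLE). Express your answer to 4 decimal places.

MAP − MLE = -1.3750

Σxᵢ = 15. Posterior is Gamma(20, 8); MAP = (20−1)/8 = 19/8 ≈ 2.37500.
MLE = x̄ = 15/4 ≈ 3.75000.
Difference = 19/8 − 15/4 = -11/8 ≈ -1.3750.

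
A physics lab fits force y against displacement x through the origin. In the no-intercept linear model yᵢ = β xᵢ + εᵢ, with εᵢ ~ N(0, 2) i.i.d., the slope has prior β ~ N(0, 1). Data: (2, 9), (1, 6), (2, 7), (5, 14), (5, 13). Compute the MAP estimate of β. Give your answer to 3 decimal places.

β̂_MAP = 2.836

log p(β | y) = −Σ(yᵢ − βxᵢ)²/(2·2) − β²/(2·1) + const.
Setting the derivative to zero: Σxᵢ(yᵢ − βxᵢ)/2 − β/1 = 0, so β = Σxᵢyᵢ / (Σxᵢ² + σ²/τ²).
Σxᵢyᵢ = 2·9 + 1·6 + 2·7 + 5·14 + 5·13 = 173; Σxᵢ² = 59; σ²/τ² = 2.
β̂_MAP = 173 / (59 + 2) = 173/61 ≈ 2.836.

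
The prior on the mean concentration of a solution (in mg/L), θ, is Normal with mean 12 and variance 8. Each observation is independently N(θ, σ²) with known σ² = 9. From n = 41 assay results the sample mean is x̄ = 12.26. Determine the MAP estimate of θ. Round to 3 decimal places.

n = 41, x̄ = 12.26.
For a Normal prior and Normal likelihood with known variance, the posterior is Normal; its mode equals its mean, the precision-weighted average.
Prior precision 1/σ₀² = 1/8 = 0.125; data precision n/σ² = 41/9.
θ̂ = (0.125·12 + (41/9)·12.26) / (0.125 + 41/9) = (12904/225)/(337/72) = 103232/8425 ≈ 12.253.

θ̂_MAP = 12.253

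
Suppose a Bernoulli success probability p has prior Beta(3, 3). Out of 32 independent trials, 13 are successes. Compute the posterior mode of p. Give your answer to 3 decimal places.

Prior: Beta(3, 3).
Data: 13 successes in 32 trials. The binomial likelihood contributes p^13(1−p)^19, so the posterior is Beta(3+13, 3+19) = Beta(16, 22).
For Beta(a, b) with a, b > 1 the mode is (a−1)/(a+b−2) = 15/36 ≈ 0.417.

p̂_MAP = 0.417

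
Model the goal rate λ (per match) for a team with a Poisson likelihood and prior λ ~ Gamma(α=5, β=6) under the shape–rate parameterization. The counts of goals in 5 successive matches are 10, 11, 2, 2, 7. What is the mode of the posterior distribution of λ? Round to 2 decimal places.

λ̂_MAP = 3.27

Σxᵢ = 10+11+2+2+7 = 32, with n = 5.
Posterior ∝ λ^4e^(−6λ) · λ^32e^(−5λ) = λ^36e^(−11λ), i.e. Gamma(shape=37, rate=11).
The mode of a Gamma(a, b) with a ≥ 1 (shape–rate) is (a−1)/b = 36/11 ≈ 3.27.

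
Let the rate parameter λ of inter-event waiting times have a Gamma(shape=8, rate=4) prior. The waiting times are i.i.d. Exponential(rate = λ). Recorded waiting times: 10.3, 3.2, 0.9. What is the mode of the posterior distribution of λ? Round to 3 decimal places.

λ̂_MAP = 0.543

The Exponential(rate=λ) likelihood is ∝ λ^n e^(−λΣtᵢ). Here n = 3 and Σtᵢ = 10.3 + 3.2 + 0.9 = 14.4.
Posterior ∝ λ^7e^(−4λ) · λ^3e^(−14.4λ) = λ^10e^(−18.4λ), i.e. Gamma(11, 18.4).
Mode = (a−1)/b = 10/18.4 ≈ 0.543.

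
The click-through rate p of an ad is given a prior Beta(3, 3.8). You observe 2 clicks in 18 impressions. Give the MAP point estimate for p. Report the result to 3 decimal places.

Prior: Beta(3, 3.8).
Data: 2 successes in 18 trials. The binomial likelihood contributes p^2(1−p)^16, so the posterior is Beta(3+2, 3.8+16) = Beta(5, 19.8).
For Beta(a, b) with a, b > 1 the mode is (a−1)/(a+b−2) = 4/22.8 ≈ 0.175.

p̂_MAP = 0.175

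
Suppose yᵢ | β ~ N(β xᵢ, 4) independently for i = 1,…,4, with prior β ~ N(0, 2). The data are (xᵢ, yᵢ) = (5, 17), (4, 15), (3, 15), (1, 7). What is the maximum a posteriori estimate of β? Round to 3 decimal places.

β̂_MAP = 3.717

log p(β | y) = −Σ(yᵢ − βxᵢ)²/(2·4) − β²/(2·2) + const.
Setting the derivative to zero: Σxᵢ(yᵢ − βxᵢ)/4 − β/2 = 0, so β = Σxᵢyᵢ / (Σxᵢ² + σ²/τ²).
Σxᵢyᵢ = 5·17 + 4·15 + 3·15 + 1·7 = 197; Σxᵢ² = 51; σ²/τ² = 2.
β̂_MAP = 197 / (51 + 2) = 197/53 ≈ 3.717.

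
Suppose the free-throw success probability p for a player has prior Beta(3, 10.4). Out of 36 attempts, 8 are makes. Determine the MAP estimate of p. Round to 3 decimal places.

Prior: Beta(3, 10.4).
Data: 8 successes in 36 trials. The binomial likelihood contributes p^8(1−p)^28, so the posterior is Beta(3+8, 10.4+28) = Beta(11, 38.4).
For Beta(a, b) with a, b > 1 the mode is (a−1)/(a+b−2) = 10/47.4 ≈ 0.211.

p̂_MAP = 0.211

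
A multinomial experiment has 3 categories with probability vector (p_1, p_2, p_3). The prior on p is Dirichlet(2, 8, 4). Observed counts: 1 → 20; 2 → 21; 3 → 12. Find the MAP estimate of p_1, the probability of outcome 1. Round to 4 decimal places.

MAP estimate: 0.3281

The posterior is Dirichlet(αᵢ + nᵢ) = Dirichlet(22, 29, 16).
For a Dirichlet(a₁,…,a_K) with all aᵢ > 1, the mode has j-th component (aⱼ − 1)/(Σaᵢ − K).
Here Σaᵢ = 67 and K = 3, so p_1 = (22 − 1)/(67 − 3) = 21/64 ≈ 0.3281.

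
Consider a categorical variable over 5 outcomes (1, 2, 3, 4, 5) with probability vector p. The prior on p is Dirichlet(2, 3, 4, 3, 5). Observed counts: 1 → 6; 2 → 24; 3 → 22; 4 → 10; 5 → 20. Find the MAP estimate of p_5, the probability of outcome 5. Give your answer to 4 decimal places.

The posterior is Dirichlet(αᵢ + nᵢ) = Dirichlet(8, 27, 26, 13, 25).
For a Dirichlet(a₁,…,a_K) with all aᵢ > 1, the mode has j-th component (aⱼ − 1)/(Σaᵢ − K).
Here Σaᵢ = 99 and K = 5, so p_5 = (25 − 1)/(99 − 5) = 24/94 ≈ 0.2553.

MAP estimate: 0.2553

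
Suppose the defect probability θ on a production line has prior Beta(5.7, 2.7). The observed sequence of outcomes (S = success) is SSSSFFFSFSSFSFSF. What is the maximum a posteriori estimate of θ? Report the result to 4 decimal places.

Prior: Beta(5.7, 2.7).
Data: 9 successes in 16 trials (from the sequence). The binomial likelihood contributes θ^9(1−θ)^7, so the posterior is Beta(5.7+9, 2.7+7) = Beta(14.7, 9.7).
For Beta(a, b) with a, b > 1 the mode is (a−1)/(a+b−2) = 13.7/22.4 ≈ 0.6116.

θ̂_MAP = 0.6116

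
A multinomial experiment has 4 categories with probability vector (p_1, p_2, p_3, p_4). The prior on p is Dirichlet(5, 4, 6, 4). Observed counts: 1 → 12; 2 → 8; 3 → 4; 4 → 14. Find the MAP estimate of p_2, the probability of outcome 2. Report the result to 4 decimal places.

MAP estimate: 0.2075

The posterior is Dirichlet(αᵢ + nᵢ) = Dirichlet(17, 12, 10, 18).
For a Dirichlet(a₁,…,a_K) with all aᵢ > 1, the mode has j-th component (aⱼ − 1)/(Σaᵢ − K).
Here Σaᵢ = 57 and K = 4, so p_2 = (12 − 1)/(57 − 4) = 11/53 ≈ 0.2075.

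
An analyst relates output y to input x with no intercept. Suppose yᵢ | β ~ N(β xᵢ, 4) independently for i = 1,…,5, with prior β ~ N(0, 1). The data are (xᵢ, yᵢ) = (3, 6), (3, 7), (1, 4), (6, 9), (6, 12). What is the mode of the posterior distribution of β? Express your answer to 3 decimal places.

log p(β | y) = −Σ(yᵢ − βxᵢ)²/(2·4) − β²/(2·1) + const.
Setting the derivative to zero: Σxᵢ(yᵢ − βxᵢ)/4 − β/1 = 0, so β = Σxᵢyᵢ / (Σxᵢ² + σ²/τ²).
Σxᵢyᵢ = 3·6 + 3·7 + 1·4 + 6·9 + 6·12 = 169; Σxᵢ² = 91; σ²/τ² = 4.
β̂_MAP = 169 / (91 + 4) = 169/95 ≈ 1.779.

β̂_MAP = 1.779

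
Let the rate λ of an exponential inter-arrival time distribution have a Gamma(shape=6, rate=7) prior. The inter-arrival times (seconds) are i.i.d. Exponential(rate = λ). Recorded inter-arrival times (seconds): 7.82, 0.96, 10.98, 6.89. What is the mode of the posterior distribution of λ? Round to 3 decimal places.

The Exponential(rate=λ) likelihood is ∝ λ^n e^(−λΣtᵢ). Here n = 4 and Σtᵢ = 7.82 + 0.96 + 10.98 + 6.89 = 26.65.
Posterior ∝ λ^5e^(−7λ) · λ^4e^(−26.65λ) = λ^9e^(−33.65λ), i.e. Gamma(10, 33.65).
Mode = (a−1)/b = 9/33.65 ≈ 0.267.

λ̂_MAP = 0.267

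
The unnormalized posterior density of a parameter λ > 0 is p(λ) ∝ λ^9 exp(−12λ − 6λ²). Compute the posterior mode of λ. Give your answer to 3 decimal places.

ℓ'(λ) = 9/λ − 12 − 12λ. Setting this to zero and multiplying by λ: 12λ² + 12λ − 9 = 0.
λ = (−12 + √(12² + 4·12·9)) / (2·12) = (−12 + √576) / 24 = (−12 + 24)/24 = 1/2.
ℓ''(λ) = −9/λ² − 12 < 0, confirming a maximum.

λ̂_MAP = 0.500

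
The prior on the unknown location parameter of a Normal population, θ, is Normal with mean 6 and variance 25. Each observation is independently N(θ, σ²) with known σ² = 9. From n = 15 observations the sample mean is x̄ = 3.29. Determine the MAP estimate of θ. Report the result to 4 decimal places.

n = 15, x̄ = 3.29.
For a Normal prior and Normal likelihood with known variance, the posterior is Normal; its mode equals its mean, the precision-weighted average.
Prior precision 1/σ₀² = 1/25 = 0.04; data precision n/σ² = 15/9 = 5/3.
θ̂ = (0.04·6 + (5/3)·3.29) / (0.04 + 5/3) = (1717/300)/(128/75) = 3.353515625 ≈ 3.3535.

θ̂_MAP = 3.3535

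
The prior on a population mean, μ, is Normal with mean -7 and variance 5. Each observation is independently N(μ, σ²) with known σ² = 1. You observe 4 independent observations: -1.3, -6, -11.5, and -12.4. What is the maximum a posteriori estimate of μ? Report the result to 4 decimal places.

μ̂_MAP = -7.7619

n = 4; x̄ = ((-1.3) + (-6) + (-11.5) + (-12.4))/4 = -31.2/4 = -7.8.
For a Normal prior and Normal likelihood with known variance, the posterior is Normal; its mode equals its mean, the precision-weighted average.
Prior precision 1/σ₀² = 1/5 = 0.2; data precision n/σ² = 4/1 = 4.
μ̂ = (0.2·(-7) + 4·(-7.8)) / (0.2 + 4) = (-32.6)/4.2 = -163/21 ≈ -7.7619.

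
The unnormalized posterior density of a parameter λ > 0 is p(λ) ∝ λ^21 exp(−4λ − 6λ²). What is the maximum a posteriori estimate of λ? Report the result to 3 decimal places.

ℓ'(λ) = 21/λ − 4 − 12λ. Setting this to zero and multiplying by λ: 12λ² + 4λ − 21 = 0.
λ = (−4 + √(4² + 4·12·21)) / (2·12) = (−4 + √1024) / 24 = (−4 + 32)/24 = 7/6.
ℓ''(λ) = −21/λ² − 12 < 0, confirming a maximum.

λ̂_MAP = 1.167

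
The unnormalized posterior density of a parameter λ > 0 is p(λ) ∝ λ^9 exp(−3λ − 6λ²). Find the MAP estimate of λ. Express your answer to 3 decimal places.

λ̂_MAP = 0.750

ℓ'(λ) = 9/λ − 3 − 12λ. Setting this to zero and multiplying by λ: 12λ² + 3λ − 9 = 0.
λ = (−3 + √(3² + 4·12·9)) / (2·12) = (−3 + √441) / 24 = (−3 + 21)/24 = 3/4.
ℓ''(λ) = −9/λ² − 12 < 0, confirming a maximum.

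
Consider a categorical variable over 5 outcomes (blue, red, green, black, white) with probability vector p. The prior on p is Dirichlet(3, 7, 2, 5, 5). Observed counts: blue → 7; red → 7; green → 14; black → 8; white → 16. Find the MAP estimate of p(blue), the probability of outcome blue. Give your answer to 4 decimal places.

MAP estimate of p(blue) = 0.1304

The posterior is Dirichlet(αᵢ + nᵢ) = Dirichlet(10, 14, 16, 13, 21).
For a Dirichlet(a₁,…,a_K) with all aᵢ > 1, the mode has j-th component (aⱼ − 1)/(Σaᵢ − K).
Here Σaᵢ = 74 and K = 5, so p(blue) = (10 − 1)/(74 − 5) = 9/69 ≈ 0.1304.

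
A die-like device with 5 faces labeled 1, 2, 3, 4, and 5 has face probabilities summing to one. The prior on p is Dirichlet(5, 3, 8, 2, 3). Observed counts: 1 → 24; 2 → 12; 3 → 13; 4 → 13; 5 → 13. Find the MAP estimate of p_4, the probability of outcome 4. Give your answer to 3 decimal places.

MAP estimate: 0.154

The posterior is Dirichlet(αᵢ + nᵢ) = Dirichlet(29, 15, 21, 15, 16).
For a Dirichlet(a₁,…,a_K) with all aᵢ > 1, the mode has j-th component (aⱼ − 1)/(Σaᵢ − K).
Here Σaᵢ = 96 and K = 5, so p_4 = (15 − 1)/(96 − 5) = 14/91 ≈ 0.154.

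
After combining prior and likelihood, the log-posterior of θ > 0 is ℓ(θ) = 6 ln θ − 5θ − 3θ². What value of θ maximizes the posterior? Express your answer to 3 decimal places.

θ̂_MAP = 0.667

ℓ'(θ) = 6/θ − 5 − 6θ. Setting this to zero and multiplying by θ: 6θ² + 5θ − 6 = 0.
θ = (−5 + √(5² + 4·6·6)) / (2·6) = (−5 + √169) / 12 = (−5 + 13)/12 = 2/3.
ℓ''(θ) = −6/θ² − 6 < 0, confirming a maximum.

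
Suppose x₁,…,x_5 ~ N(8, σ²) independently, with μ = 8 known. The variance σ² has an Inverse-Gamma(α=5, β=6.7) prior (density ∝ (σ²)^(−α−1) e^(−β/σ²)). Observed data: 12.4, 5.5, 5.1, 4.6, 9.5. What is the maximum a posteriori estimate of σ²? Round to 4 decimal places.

σ̂²_MAP = 3.6018

Sum of squared deviations about the known mean: SS = (12.4−8)² + (5.5−8)² + (5.1−8)² + (4.6−8)² + (9.5−8)² = 47.83.
The Normal likelihood contributes (σ²)^(−n/2) exp(−SS/(2σ²)), so the posterior is Inverse-Gamma(α + n/2, β + SS/2) = Inverse-Gamma(7.5, 30.615).
The mode of Inverse-Gamma(a, b) is b/(a+1) = 30.615/8.5 ≈ 3.6018.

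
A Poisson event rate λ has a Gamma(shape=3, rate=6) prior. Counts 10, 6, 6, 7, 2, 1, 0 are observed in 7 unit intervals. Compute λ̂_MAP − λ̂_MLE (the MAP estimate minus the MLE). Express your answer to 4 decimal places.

Σxᵢ = 32. Posterior is Gamma(35, 13); MAP = (35−1)/13 = 34/13 ≈ 2.61538.
MLE = x̄ = 32/7 ≈ 4.57143.
Difference = 34/13 − 32/7 = -178/91 ≈ -1.9560.

MAP − MLE = -1.9560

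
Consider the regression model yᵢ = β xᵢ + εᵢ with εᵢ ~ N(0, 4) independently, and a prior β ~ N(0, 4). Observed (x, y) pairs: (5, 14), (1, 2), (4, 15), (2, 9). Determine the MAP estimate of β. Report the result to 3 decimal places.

log p(β | y) = −Σ(yᵢ − βxᵢ)²/(2·4) − β²/(2·4) + const.
Setting the derivative to zero: Σxᵢ(yᵢ − βxᵢ)/4 − β/4 = 0, so β = Σxᵢyᵢ / (Σxᵢ² + σ²/τ²).
Σxᵢyᵢ = 5·14 + 1·2 + 4·15 + 2·9 = 150; Σxᵢ² = 46; σ²/τ² = 1.
β̂_MAP = 150 / (46 + 1) = 150/47 ≈ 3.191.

β̂_MAP = 3.191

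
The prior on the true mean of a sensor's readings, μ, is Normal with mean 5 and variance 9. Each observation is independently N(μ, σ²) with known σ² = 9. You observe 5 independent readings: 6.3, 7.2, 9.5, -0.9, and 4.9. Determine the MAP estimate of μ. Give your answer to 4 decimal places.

n = 5; x̄ = (6.3 + 7.2 + 9.5 + (-0.9) + 4.9)/5 = 27/5 = 5.4.
For a Normal prior and Normal likelihood with known variance, the posterior is Normal; its mode equals its mean, the precision-weighted average.
Prior precision 1/σ₀² = 1/9; data precision n/σ² = 5/9.
μ̂ = ((1/9)·5 + (5/9)·5.4) / (1/9 + 5/9) = (32/9)/(2/3) = 16/3 ≈ 5.3333.

μ̂_MAP = 5.3333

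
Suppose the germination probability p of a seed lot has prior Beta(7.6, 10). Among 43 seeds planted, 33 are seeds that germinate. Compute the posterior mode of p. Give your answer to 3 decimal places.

Prior: Beta(7.6, 10).
Data: 33 successes in 43 trials. The binomial likelihood contributes p^33(1−p)^10, so the posterior is Beta(7.6+33, 10+10) = Beta(40.6, 20).
For Beta(a, b) with a, b > 1 the mode is (a−1)/(a+b−2) = 39.6/58.6 ≈ 0.676.

p̂_MAP = 0.676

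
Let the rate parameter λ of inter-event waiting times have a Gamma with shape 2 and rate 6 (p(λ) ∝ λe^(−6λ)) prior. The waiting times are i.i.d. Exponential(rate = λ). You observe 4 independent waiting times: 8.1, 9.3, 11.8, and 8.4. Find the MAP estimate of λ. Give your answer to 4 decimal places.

The Exponential(rate=λ) likelihood is ∝ λ^n e^(−λΣtᵢ). Here n = 4 and Σtᵢ = 8.1 + 9.3 + 11.8 + 8.4 = 37.6.
Posterior ∝ λe^(−6λ) · λ^4e^(−37.6λ) = λ^5e^(−43.6λ), i.e. Gamma(6, 43.6).
Mode = (a−1)/b = 5/43.6 ≈ 0.1147.

λ̂_MAP = 0.1147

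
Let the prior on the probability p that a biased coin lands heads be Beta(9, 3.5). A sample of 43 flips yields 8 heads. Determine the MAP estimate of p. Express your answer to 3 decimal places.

Prior: Beta(9, 3.5).
Data: 8 successes in 43 trials. The binomial likelihood contributes p^8(1−p)^35, so the posterior is Beta(9+8, 3.5+35) = Beta(17, 38.5).
For Beta(a, b) with a, b > 1 the mode is (a−1)/(a+b−2) = 16/53.5 ≈ 0.299.

p̂_MAP = 0.299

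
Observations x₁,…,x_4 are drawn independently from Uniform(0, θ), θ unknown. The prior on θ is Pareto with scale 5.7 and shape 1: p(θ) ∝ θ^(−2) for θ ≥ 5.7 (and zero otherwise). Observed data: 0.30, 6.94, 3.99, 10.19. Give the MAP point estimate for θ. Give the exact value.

The Uniform(0, θ) likelihood is θ^(−n) for θ ≥ max(xᵢ), zero otherwise. Here max(xᵢ) = 10.19.
Posterior ∝ θ^(−2) · θ^(−4) = θ^(−6) on θ ≥ max(5.7, 10.19) = 10.19.
This density is strictly decreasing in θ, so the posterior mode lies at the lower boundary of the support.

θ̂_MAP = 10.19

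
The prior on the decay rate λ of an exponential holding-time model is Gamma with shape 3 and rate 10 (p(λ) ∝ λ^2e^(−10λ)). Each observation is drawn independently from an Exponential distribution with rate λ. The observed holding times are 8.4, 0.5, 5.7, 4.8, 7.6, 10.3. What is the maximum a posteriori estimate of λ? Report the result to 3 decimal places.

λ̂_MAP = 0.169

The Exponential(rate=λ) likelihood is ∝ λ^n e^(−λΣtᵢ). Here n = 6 and Σtᵢ = 8.4 + 0.5 + 5.7 + 4.8 + 7.6 + 10.3 = 37.3.
Posterior ∝ λ^2e^(−10λ) · λ^6e^(−37.3λ) = λ^8e^(−47.3λ), i.e. Gamma(9, 47.3).
Mode = (a−1)/b = 8/47.3 ≈ 0.169.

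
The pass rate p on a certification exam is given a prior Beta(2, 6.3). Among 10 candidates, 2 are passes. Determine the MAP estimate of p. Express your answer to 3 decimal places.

Prior: Beta(2, 6.3).
Data: 2 successes in 10 trials. The binomial likelihood contributes p^2(1−p)^8, so the posterior is Beta(2+2, 6.3+8) = Beta(4, 14.3).
For Beta(a, b) with a, b > 1 the mode is (a−1)/(a+b−2) = 3/16.3 ≈ 0.184.

p̂_MAP = 0.184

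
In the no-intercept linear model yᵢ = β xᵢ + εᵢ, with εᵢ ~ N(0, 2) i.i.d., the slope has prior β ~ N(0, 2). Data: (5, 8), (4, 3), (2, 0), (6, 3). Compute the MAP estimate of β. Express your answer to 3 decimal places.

log p(β | y) = −Σ(yᵢ − βxᵢ)²/(2·2) − β²/(2·2) + const.
Setting the derivative to zero: Σxᵢ(yᵢ − βxᵢ)/2 − β/2 = 0, so β = Σxᵢyᵢ / (Σxᵢ² + σ²/τ²).
Σxᵢyᵢ = 5·8 + 4·3 + 2·0 + 6·3 = 70; Σxᵢ² = 81; σ²/τ² = 1.
β̂_MAP = 70 / (81 + 1) = 70/82 ≈ 0.854.

β̂_MAP = 0.854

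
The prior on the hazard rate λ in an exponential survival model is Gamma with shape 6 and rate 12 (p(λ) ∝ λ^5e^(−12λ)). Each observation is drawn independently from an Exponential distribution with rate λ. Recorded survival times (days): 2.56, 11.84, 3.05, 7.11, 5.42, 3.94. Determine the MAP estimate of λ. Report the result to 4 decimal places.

The Exponential(rate=λ) likelihood is ∝ λ^n e^(−λΣtᵢ). Here n = 6 and Σtᵢ = 2.56 + 11.84 + 3.05 + 7.11 + 5.42 + 3.94 = 33.92.
Posterior ∝ λ^5e^(−12λ) · λ^6e^(−33.92λ) = λ^11e^(−45.92λ), i.e. Gamma(12, 45.92).
Mode = (a−1)/b = 11/45.92 ≈ 0.2395.

λ̂_MAP = 0.2395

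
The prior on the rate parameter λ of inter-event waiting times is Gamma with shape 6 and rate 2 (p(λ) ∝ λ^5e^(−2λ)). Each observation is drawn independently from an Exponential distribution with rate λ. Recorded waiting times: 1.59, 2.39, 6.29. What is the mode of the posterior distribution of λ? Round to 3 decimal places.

λ̂_MAP = 0.652

The Exponential(rate=λ) likelihood is ∝ λ^n e^(−λΣtᵢ). Here n = 3 and Σtᵢ = 1.59 + 2.39 + 6.29 = 10.27.
Posterior ∝ λ^5e^(−2λ) · λ^3e^(−10.27λ) = λ^8e^(−12.27λ), i.e. Gamma(9, 12.27).
Mode = (a−1)/b = 8/12.27 ≈ 0.652.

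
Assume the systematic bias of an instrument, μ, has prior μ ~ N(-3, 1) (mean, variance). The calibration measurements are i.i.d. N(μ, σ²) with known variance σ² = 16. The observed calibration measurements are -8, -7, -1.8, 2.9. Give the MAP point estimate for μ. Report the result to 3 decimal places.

n = 4; x̄ = ((-8) + (-7) + (-1.8) + 2.9)/4 = -13.9/4 = -3.475.
For a Normal prior and Normal likelihood with known variance, the posterior is Normal; its mode equals its mean, the precision-weighted average.
Prior precision 1/σ₀² = 1/1 = 1; data precision n/σ² = 4/16 = 0.25.
μ̂ = (1·(-3) + 0.25·(-3.475)) / (1 + 0.25) = (-3.86875)/1.25 = -3.095.

μ̂_MAP = -3.095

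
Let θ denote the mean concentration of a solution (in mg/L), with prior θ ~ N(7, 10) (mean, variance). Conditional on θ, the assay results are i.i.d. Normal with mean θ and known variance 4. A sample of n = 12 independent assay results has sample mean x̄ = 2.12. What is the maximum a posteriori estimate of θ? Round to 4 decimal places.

n = 12, x̄ = 2.12.
For a Normal prior and Normal likelihood with known variance, the posterior is Normal; its mode equals its mean, the precision-weighted average.
Prior precision 1/σ₀² = 1/10 = 0.1; data precision n/σ² = 12/4 = 3.
θ̂ = (0.1·7 + 3·2.12) / (0.1 + 3) = 7.06/3.1 = 353/155 ≈ 2.2774.

θ̂_MAP = 2.2774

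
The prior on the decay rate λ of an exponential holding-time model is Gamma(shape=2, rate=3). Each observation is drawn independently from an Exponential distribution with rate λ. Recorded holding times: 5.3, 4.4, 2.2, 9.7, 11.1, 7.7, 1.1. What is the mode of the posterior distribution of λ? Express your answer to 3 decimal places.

The Exponential(rate=λ) likelihood is ∝ λ^n e^(−λΣtᵢ). Here n = 7 and Σtᵢ = 5.3 + 4.4 + 2.2 + 9.7 + 11.1 + 7.7 + 1.1 = 41.5.
Posterior ∝ λe^(−3λ) · λ^7e^(−41.5λ) = λ^8e^(−44.5λ), i.e. Gamma(9, 44.5).
Mode = (a−1)/b = 8/44.5 ≈ 0.180.

λ̂_MAP = 0.180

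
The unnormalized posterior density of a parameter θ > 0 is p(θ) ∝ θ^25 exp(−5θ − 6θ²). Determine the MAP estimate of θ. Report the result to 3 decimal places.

θ̂_MAP = 1.250

ℓ'(θ) = 25/θ − 5 − 12θ. Setting this to zero and multiplying by θ: 12θ² + 5θ − 25 = 0.
θ = (−5 + √(5² + 4·12·25)) / (2·12) = (−5 + √1225) / 24 = (−5 + 35)/24 = 5/4.
ℓ''(θ) = −25/θ² − 12 < 0, confirming a maximum.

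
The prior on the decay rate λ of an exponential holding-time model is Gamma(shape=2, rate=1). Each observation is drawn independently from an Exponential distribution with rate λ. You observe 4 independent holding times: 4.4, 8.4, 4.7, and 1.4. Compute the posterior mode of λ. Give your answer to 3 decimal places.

The Exponential(rate=λ) likelihood is ∝ λ^n e^(−λΣtᵢ). Here n = 4 and Σtᵢ = 4.4 + 8.4 + 4.7 + 1.4 = 18.9.
Posterior ∝ λe^(−1λ) · λ^4e^(−18.9λ) = λ^5e^(−19.9λ), i.e. Gamma(6, 19.9).
Mode = (a−1)/b = 5/19.9 ≈ 0.251.

λ̂_MAP = 0.251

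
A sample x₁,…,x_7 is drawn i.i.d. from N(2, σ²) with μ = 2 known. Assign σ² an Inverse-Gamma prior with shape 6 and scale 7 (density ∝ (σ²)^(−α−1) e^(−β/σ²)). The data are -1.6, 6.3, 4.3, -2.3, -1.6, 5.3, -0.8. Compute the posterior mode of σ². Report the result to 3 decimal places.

σ̂²_MAP = 4.806

Sum of squared deviations about the known mean: SS = (-1.6−2)² + (6.3−2)² + (4.3−2)² + (-2.3−2)² + (-1.6−2)² + (5.3−2)² + (-0.8−2)² = 86.92.
The Normal likelihood contributes (σ²)^(−n/2) exp(−SS/(2σ²)), so the posterior is Inverse-Gamma(α + n/2, β + SS/2) = Inverse-Gamma(9.5, 50.46).
The mode of Inverse-Gamma(a, b) is b/(a+1) = 50.46/10.5 ≈ 4.806.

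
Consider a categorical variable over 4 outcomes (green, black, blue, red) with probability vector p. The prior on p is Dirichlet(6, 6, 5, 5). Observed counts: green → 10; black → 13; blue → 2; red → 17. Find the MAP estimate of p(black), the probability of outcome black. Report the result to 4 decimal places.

MAP estimate of p(black) = 0.3000

The posterior is Dirichlet(αᵢ + nᵢ) = Dirichlet(16, 19, 7, 22).
For a Dirichlet(a₁,…,a_K) with all aᵢ > 1, the mode has j-th component (aⱼ − 1)/(Σaᵢ − K).
Here Σaᵢ = 64 and K = 4, so p(black) = (19 − 1)/(64 − 4) = 18/60 ≈ 0.3000.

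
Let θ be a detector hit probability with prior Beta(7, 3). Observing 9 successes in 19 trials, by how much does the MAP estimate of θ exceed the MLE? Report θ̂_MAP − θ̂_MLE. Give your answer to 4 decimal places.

Posterior is Beta(16, 13); MAP = (16−1)/(29−2) = 15/27 ≈ 0.55556.
MLE ignores the prior: θ̂_MLE = k/n = 9/19 ≈ 0.47368.
Difference = 15/27 − 9/19 = 14/171 ≈ 0.0819.

MAP − MLE = 0.0819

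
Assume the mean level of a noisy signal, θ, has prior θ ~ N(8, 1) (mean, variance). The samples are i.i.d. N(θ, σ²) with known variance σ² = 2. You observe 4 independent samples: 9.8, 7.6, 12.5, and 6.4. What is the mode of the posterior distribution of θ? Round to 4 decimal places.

θ̂_MAP = 8.7167

n = 4; x̄ = (9.8 + 7.6 + 12.5 + 6.4)/4 = 36.3/4 = 9.075.
For a Normal prior and Normal likelihood with known variance, the posterior is Normal; its mode equals its mean, the precision-weighted average.
Prior precision 1/σ₀² = 1/1 = 1; data precision n/σ² = 4/2 = 2.
θ̂ = (1·8 + 2·9.075) / (1 + 2) = 26.15/3 = 523/60 ≈ 8.7167.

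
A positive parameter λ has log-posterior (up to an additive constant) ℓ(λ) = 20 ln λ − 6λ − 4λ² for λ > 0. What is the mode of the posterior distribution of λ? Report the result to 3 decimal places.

ℓ'(λ) = 20/λ − 6 − 8λ. Setting this to zero and multiplying by λ: 8λ² + 6λ − 20 = 0.
λ = (−6 + √(6² + 4·8·20)) / (2·8) = (−6 + √676) / 16 = (−6 + 26)/16 = 5/4.
ℓ''(λ) = −20/λ² − 8 < 0, confirming a maximum.

λ̂_MAP = 1.250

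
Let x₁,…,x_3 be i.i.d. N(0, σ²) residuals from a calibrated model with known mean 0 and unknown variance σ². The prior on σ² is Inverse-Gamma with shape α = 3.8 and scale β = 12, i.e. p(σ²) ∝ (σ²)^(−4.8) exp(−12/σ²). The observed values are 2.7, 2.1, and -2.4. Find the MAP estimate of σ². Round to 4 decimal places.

Sum of squared deviations about the known mean: SS = (2.7−0)² + (2.1−0)² + (-2.4−0)² = 17.46.
The Normal likelihood contributes (σ²)^(−n/2) exp(−SS/(2σ²)), so the posterior is Inverse-Gamma(α + n/2, β + SS/2) = Inverse-Gamma(5.3, 20.73).
The mode of Inverse-Gamma(a, b) is b/(a+1) = 20.73/6.3 ≈ 3.2905.

σ̂²_MAP = 3.2905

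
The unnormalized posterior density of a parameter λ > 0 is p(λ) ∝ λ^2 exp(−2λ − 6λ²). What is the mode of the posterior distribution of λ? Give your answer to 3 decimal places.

ℓ'(λ) = 2/λ − 2 − 12λ. Setting this to zero and multiplying by λ: 12λ² + 2λ − 2 = 0.
λ = (−2 + √(2² + 4·12·2)) / (2·12) = (−2 + √100) / 24 = (−2 + 10)/24 = 1/3.
ℓ''(λ) = −2/λ² − 12 < 0, confirming a maximum.

λ̂_MAP = 0.333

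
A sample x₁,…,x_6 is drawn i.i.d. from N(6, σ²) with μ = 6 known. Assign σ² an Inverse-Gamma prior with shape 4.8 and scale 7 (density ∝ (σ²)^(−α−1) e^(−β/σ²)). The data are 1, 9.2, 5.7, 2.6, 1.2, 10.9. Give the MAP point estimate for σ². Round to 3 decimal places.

σ̂²_MAP = 6.133

Sum of squared deviations about the known mean: SS = (1−6)² + (9.2−6)² + (5.7−6)² + (2.6−6)² + (1.2−6)² + (10.9−6)² = 93.94.
The Normal likelihood contributes (σ²)^(−n/2) exp(−SS/(2σ²)), so the posterior is Inverse-Gamma(α + n/2, β + SS/2) = Inverse-Gamma(7.8, 53.97).
The mode of Inverse-Gamma(a, b) is b/(a+1) = 53.97/8.8 ≈ 6.133.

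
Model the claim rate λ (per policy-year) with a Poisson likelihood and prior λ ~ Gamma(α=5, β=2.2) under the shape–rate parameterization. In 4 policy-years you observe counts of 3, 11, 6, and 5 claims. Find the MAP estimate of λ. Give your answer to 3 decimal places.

Σxᵢ = 3+11+6+5 = 25, with n = 4.
Posterior ∝ λ^4e^(−2.2λ) · λ^25e^(−4λ) = λ^29e^(−6.2λ), i.e. Gamma(shape=30, rate=6.2).
The mode of a Gamma(a, b) with a ≥ 1 (shape–rate) is (a−1)/b = 29/6.2 ≈ 4.677.

λ̂_MAP = 4.677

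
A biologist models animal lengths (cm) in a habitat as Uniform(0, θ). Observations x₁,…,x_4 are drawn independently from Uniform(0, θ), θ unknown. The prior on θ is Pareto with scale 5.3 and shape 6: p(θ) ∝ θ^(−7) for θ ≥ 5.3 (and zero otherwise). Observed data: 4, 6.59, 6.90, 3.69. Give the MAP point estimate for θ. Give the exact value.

θ̂_MAP = 6.90

The Uniform(0, θ) likelihood is θ^(−n) for θ ≥ max(xᵢ), zero otherwise. Here max(xᵢ) = 6.90.
Posterior ∝ θ^(−7) · θ^(−4) = θ^(−11) on θ ≥ max(5.3, 6.90) = 6.90.
This density is strictly decreasing in θ, so the posterior mode lies at the lower boundary of the support.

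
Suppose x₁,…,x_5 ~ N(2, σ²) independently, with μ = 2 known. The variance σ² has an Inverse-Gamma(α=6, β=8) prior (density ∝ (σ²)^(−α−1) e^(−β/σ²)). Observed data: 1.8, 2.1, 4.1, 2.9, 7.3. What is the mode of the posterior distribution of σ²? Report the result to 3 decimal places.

Sum of squared deviations about the known mean: SS = (1.8−2)² + (2.1−2)² + (4.1−2)² + (2.9−2)² + (7.3−2)² = 33.36.
The Normal likelihood contributes (σ²)^(−n/2) exp(−SS/(2σ²)), so the posterior is Inverse-Gamma(α + n/2, β + SS/2) = Inverse-Gamma(8.5, 24.68).
The mode of Inverse-Gamma(a, b) is b/(a+1) = 24.68/9.5 ≈ 2.598.

σ̂²_MAP = 2.598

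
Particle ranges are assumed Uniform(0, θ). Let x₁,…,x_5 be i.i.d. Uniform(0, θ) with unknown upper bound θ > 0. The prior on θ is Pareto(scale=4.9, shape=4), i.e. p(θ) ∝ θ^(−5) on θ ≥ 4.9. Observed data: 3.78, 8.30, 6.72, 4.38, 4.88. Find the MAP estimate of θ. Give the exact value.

The Uniform(0, θ) likelihood is θ^(−n) for θ ≥ max(xᵢ), zero otherwise. Here max(xᵢ) = 8.30.
Posterior ∝ θ^(−5) · θ^(−5) = θ^(−10) on θ ≥ max(4.9, 8.30) = 8.30.
This density is strictly decreasing in θ, so the posterior mode lies at the lower boundary of the support.

θ̂_MAP = 8.30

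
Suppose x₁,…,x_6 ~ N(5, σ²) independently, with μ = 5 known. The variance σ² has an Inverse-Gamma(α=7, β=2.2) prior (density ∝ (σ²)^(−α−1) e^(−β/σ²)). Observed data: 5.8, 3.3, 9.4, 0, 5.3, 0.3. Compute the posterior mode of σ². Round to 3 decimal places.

Sum of squared deviations about the known mean: SS = (5.8−5)² + (3.3−5)² + (9.4−5)² + (0−5)² + (5.3−5)² + (0.3−5)² = 70.07.
The Normal likelihood contributes (σ²)^(−n/2) exp(−SS/(2σ²)), so the posterior is Inverse-Gamma(α + n/2, β + SS/2) = Inverse-Gamma(10, 37.235).
The mode of Inverse-Gamma(a, b) is b/(a+1) = 37.235/11 ≈ 3.385.

σ̂²_MAP = 3.385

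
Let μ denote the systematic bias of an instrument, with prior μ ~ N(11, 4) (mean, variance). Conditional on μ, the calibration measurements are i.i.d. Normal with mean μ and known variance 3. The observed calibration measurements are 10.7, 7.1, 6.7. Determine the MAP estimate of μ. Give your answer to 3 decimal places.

n = 3; x̄ = (10.7 + 7.1 + 6.7)/3 = 24.5/3 = 49/6 ≈ 8.1667.
For a Normal prior and Normal likelihood with known variance, the posterior is Normal; its mode equals its mean, the precision-weighted average.
Prior precision 1/σ₀² = 1/4 = 0.25; data precision n/σ² = 3/3 = 1.
μ̂ = (0.25·11 + 1·(49/6)) / (0.25 + 1) = (131/12)/1.25 = 131/15 ≈ 8.733.

μ̂_MAP = 8.733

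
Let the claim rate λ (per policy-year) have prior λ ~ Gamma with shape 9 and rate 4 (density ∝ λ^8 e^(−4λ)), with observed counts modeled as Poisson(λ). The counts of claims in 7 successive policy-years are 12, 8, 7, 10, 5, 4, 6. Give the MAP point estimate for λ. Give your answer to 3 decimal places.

λ̂_MAP = 5.455

Σxᵢ = 12+8+7+10+5+4+6 = 52, with n = 7.
Posterior ∝ λ^8e^(−4λ) · λ^52e^(−7λ) = λ^60e^(−11λ), i.e. Gamma(shape=61, rate=11).
The mode of a Gamma(a, b) with a ≥ 1 (shape–rate) is (a−1)/b = 60/11 ≈ 5.455.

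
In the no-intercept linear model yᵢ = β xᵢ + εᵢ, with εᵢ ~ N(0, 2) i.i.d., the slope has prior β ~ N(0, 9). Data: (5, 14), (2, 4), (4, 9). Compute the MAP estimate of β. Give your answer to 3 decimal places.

log p(β | y) = −Σ(yᵢ − βxᵢ)²/(2·2) − β²/(2·9) + const.
Setting the derivative to zero: Σxᵢ(yᵢ − βxᵢ)/2 − β/9 = 0, so β = Σxᵢyᵢ / (Σxᵢ² + σ²/τ²).
Σxᵢyᵢ = 5·14 + 2·4 + 4·9 = 114; Σxᵢ² = 45; σ²/τ² = 2/9.
β̂_MAP = 114 / (45 + 2/9) = 114/(407/9) = 1026/407 ≈ 2.521.

β̂_MAP = 2.521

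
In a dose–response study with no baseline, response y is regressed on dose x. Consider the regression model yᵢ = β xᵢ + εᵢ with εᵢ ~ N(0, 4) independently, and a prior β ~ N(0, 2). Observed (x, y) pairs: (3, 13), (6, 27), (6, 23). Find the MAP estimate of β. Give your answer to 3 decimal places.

β̂_MAP = 4.084

log p(β | y) = −Σ(yᵢ − βxᵢ)²/(2·4) − β²/(2·2) + const.
Setting the derivative to zero: Σxᵢ(yᵢ − βxᵢ)/4 − β/2 = 0, so β = Σxᵢyᵢ / (Σxᵢ² + σ²/τ²).
Σxᵢyᵢ = 3·13 + 6·27 + 6·23 = 339; Σxᵢ² = 81; σ²/τ² = 2.
β̂_MAP = 339 / (81 + 2) = 339/83 ≈ 4.084.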